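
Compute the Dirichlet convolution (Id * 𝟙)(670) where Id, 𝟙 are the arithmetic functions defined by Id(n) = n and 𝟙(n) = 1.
(Id * 𝟙)(670) = 1224

Divisors of 670: [1, 2, 5, 10, 67, 134, 335, 670]. For each d | 670:
  d = 1: Id(1) · 𝟙(670/1) = 1 · 1 = 1
  d = 2: Id(2) · 𝟙(670/2) = 2 · 1 = 2
  d = 5: Id(5) · 𝟙(670/5) = 5 · 1 = 5
  d = 10: Id(10) · 𝟙(670/10) = 10 · 1 = 10
  d = 67: Id(67) · 𝟙(670/67) = 67 · 1 = 67
  d = 134: Id(134) · 𝟙(670/134) = 134 · 1 = 134
  d = 335: Id(335) · 𝟙(670/335) = 335 · 1 = 335
  d = 670: Id(670) · 𝟙(670/670) = 670 · 1 = 670
Summing: (Id * 𝟙)(670) = 1 + 2 + 5 + 10 + 67 + 134 + 335 + 670 = 1224.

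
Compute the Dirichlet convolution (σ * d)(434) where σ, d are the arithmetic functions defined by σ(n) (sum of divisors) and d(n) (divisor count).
(σ * d)(434) = 1700

Divisors of 434: [1, 2, 7, 14, 31, 62, 217, 434]. For each d | 434:
  d = 1: σ(1) · d(434/1) = 1 · 8 = 8
  d = 2: σ(2) · d(434/2) = 3 · 4 = 12
  d = 7: σ(7) · d(434/7) = 8 · 4 = 32
  d = 14: σ(14) · d(434/14) = 24 · 2 = 48
  d = 31: σ(31) · d(434/31) = 32 · 4 = 128
  d = 62: σ(62) · d(434/62) = 96 · 2 = 192
  d = 217: σ(217) · d(434/217) = 256 · 2 = 512
  d = 434: σ(434) · d(434/434) = 768 · 1 = 768
Summing: (σ * d)(434) = 8 + 12 + 32 + 48 + 128 + 192 + 512 + 768 = 1700.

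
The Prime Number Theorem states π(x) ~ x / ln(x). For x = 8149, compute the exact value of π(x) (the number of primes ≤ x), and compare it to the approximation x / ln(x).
π(8149) = 1023;  x/ln(x) ≈ 904.88;  relative error ≈ 11.55%.

Directly count primes up to 8149: π(8149) = 1023. The PNT approximation gives 8149/ln(8149) ≈ 8149/9.00565 ≈ 904.88. Relative error (π(x) − x/ln(x)) / π(x) ≈ 11.55%; the approximation is known to undercount slightly (Li(x) is a better estimate).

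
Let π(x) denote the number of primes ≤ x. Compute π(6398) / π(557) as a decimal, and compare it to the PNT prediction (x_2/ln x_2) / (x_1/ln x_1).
π(6398)/π(557) = 834/102 ≈ 8.1765;  PNT prediction ≈ 8.2869.

π(557) = 102 and π(6398) = 834, so π(6398)/π(557) ≈ 8.1765. The PNT-predicted ratio is (6398/ln(6398)) / (557/ln(557)) ≈ 8.2869. The two agree to within a few percent, as expected.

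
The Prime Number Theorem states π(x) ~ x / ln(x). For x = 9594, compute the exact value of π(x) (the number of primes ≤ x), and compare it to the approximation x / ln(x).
π(9594) = 1184;  x/ln(x) ≈ 1046.36;  relative error ≈ 11.62%.

Directly count primes up to 9594: π(9594) = 1184. The PNT approximation gives 9594/ln(9594) ≈ 9594/9.16889 ≈ 1046.36. Relative error (π(x) − x/ln(x)) / π(x) ≈ 11.62%; the approximation is known to undercount slightly (Li(x) is a better estimate).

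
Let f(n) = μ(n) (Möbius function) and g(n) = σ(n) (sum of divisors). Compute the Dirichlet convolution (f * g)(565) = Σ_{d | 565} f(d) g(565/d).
(μ * σ)(565) = 565

Divisors of 565: [1, 5, 113, 565]. For each d | 565:
  d = 1: μ(1) · σ(565/1) = 1 · 684 = 684
  d = 5: μ(5) · σ(565/5) = -1 · 114 = -114
  d = 113: μ(113) · σ(565/113) = -1 · 6 = -6
  d = 565: μ(565) · σ(565/565) = 1 · 1 = 1
Summing: (μ * σ)(565) = 684 + -114 + -6 + 1 = 565.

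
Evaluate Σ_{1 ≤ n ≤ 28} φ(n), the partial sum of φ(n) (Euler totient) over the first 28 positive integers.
Σ_{n ≤ 28} φ(n) = 242

Compute φ(n) for each 1 ≤ n ≤ 28: φ(1) = 1, φ(2) = 1, φ(3) = 2, φ(4) = 2, φ(5) = 4, φ(6) = 2, φ(7) = 6, φ(8) = 4, φ(9) = 6, φ(10) = 4, φ(11) = 10, φ(12) = 4, φ(13) = 12, φ(14) = 6, φ(15) = 8, φ(16) = 8, φ(17) = 16, φ(18) = 6, φ(19) = 18, φ(20) = 8, φ(21) = 12, φ(22) = 10, φ(23) = 22, φ(24) = 8, φ(25) = 20, φ(26) = 12, φ(27) = 18, φ(28) = 12. Summing all 28 values: 242. (Average order: Σ_{n ≤ x} φ(n) ~ (3/π²) x². For x = 28, (3/π²)·28² ≈ 238.31.)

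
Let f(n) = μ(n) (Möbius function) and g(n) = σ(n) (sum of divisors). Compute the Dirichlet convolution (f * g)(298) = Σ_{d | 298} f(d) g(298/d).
(μ * σ)(298) = 298

Divisors of 298: [1, 2, 149, 298]. For each d | 298:
  d = 1: μ(1) · σ(298/1) = 1 · 450 = 450
  d = 2: μ(2) · σ(298/2) = -1 · 150 = -150
  d = 149: μ(149) · σ(298/149) = -1 · 3 = -3
  d = 298: μ(298) · σ(298/298) = 1 · 1 = 1
Summing: (μ * σ)(298) = 450 + -150 + -3 + 1 = 298.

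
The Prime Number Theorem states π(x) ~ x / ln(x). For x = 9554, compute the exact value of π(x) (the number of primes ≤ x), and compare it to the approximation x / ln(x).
π(9554) = 1183;  x/ln(x) ≈ 1042.48;  relative error ≈ 11.88%.

Directly count primes up to 9554: π(9554) = 1183. The PNT approximation gives 9554/ln(9554) ≈ 9554/9.16472 ≈ 1042.48. Relative error (π(x) − x/ln(x)) / π(x) ≈ 11.88%; the approximation is known to undercount slightly (Li(x) is a better estimate).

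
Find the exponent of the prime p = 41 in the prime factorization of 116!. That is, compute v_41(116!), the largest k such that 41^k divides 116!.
v_41(116!) = 2

Legendre's formula: v_p(n!) = Σ_{k ≥ 1} ⌊n / p^k⌋. For p = 41, n = 116, the terms are:
  ⌊116/41^1⌋ = ⌊116/41⌋ = 2
(the next term ⌊116/41^2⌋ = 0, terminating the sum). Summing: v_41(116!) = 2 = 2.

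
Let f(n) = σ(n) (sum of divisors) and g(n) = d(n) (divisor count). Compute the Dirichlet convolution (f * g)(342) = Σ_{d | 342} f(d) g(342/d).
(σ * d)(342) = 2640

Divisors of 342: [1, 2, 3, 6, 9, 18, 19, 38, 57, 114, 171, 342]. For each d | 342:
  d = 1: σ(1) · d(342/1) = 1 · 12 = 12
  d = 2: σ(2) · d(342/2) = 3 · 6 = 18
  d = 3: σ(3) · d(342/3) = 4 · 8 = 32
  d = 6: σ(6) · d(342/6) = 12 · 4 = 48
  d = 9: σ(9) · d(342/9) = 13 · 4 = 52
  d = 18: σ(18) · d(342/18) = 39 · 2 = 78
  d = 19: σ(19) · d(342/19) = 20 · 6 = 120
  d = 38: σ(38) · d(342/38) = 60 · 3 = 180
  d = 57: σ(57) · d(342/57) = 80 · 4 = 320
  d = 114: σ(114) · d(342/114) = 240 · 2 = 480
  d = 171: σ(171) · d(342/171) = 260 · 2 = 520
  d = 342: σ(342) · d(342/342) = 780 · 1 = 780
Summing: (σ * d)(342) = 12 + 18 + 32 + 48 + 52 + 78 + 120 + 180 + 320 + 480 + 520 + 780 = 2640.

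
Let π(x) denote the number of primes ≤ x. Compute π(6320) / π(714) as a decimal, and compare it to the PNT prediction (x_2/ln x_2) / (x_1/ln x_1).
π(6320)/π(714) = 822/127 ≈ 6.4724;  PNT prediction ≈ 6.6460.

π(714) = 127 and π(6320) = 822, so π(6320)/π(714) ≈ 6.4724. The PNT-predicted ratio is (6320/ln(6320)) / (714/ln(714)) ≈ 6.6460. The two agree to within a few percent, as expected.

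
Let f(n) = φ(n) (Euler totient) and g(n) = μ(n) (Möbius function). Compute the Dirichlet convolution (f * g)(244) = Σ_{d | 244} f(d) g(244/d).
(φ * μ)(244) = 59

Divisors of 244: [1, 2, 4, 61, 122, 244]. For each d | 244:
  d = 1: φ(1) · μ(244/1) = 1 · 0 = 0
  d = 2: φ(2) · μ(244/2) = 1 · 1 = 1
  d = 4: φ(4) · μ(244/4) = 2 · -1 = -2
  d = 61: φ(61) · μ(244/61) = 60 · 0 = 0
  d = 122: φ(122) · μ(244/122) = 60 · -1 = -60
  d = 244: φ(244) · μ(244/244) = 120 · 1 = 120
Summing: (φ * μ)(244) = 0 + 1 + -2 + 0 + -60 + 120 = 59.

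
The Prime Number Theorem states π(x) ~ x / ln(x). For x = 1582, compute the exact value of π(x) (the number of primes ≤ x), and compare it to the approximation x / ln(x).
π(1582) = 249;  x/ln(x) ≈ 214.76;  relative error ≈ 13.75%.

Directly count primes up to 1582: π(1582) = 249. The PNT approximation gives 1582/ln(1582) ≈ 1582/7.36645 ≈ 214.76. Relative error (π(x) − x/ln(x)) / π(x) ≈ 13.75%; the approximation is known to undercount slightly (Li(x) is a better estimate).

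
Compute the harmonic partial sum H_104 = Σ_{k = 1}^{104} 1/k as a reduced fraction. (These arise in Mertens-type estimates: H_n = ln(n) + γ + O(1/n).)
H_104 = 151628729214843927768244125436857365638449733/29012042540587955997705808574162155756055616

Direct summation: H_104 = 1 + 1/2 + ... + 1/104. The least common denominator is lcm(1, ..., 104) = 725301063514698899942645214354053893901390400; over this denominator the numerator is 725301063514698899942645214354053893901390400 + 362650531757349449971322607177026946950695200 + 241767021171566299980881738118017964633796800 + 181325265878674724985661303588513473475347600 + 145060212702939779988529042870810778780278080 + 120883510585783149990440869059008982316898400 + 103614437644956985706092173479150556271627200 + 90662632939337362492830651794256736737673800 + 80589007057188766660293912706005988211265600 + 72530106351469889994264521435405389390139040 + 65936460319518081812967746759459444900126400 + 60441755292891574995220434529504491158449200 + 55792389501130684610972708796465684146260800 + 51807218822478492853046086739575278135813600 + 48353404234313259996176347623603592926759360 + 45331316469668681246415325897128368368836900 + 42664768442041111761332071432591405523611200 + 40294503528594383330146956353002994105632800 + 38173740184984152628560274439687047047441600 + 36265053175734944997132260717702694695069520 + 34538145881652328568697391159716852090542400 + 32968230159759040906483873379729722450063200 + 31534828848465169562723704971915386691364800 + 30220877646445787497610217264752245579224600 + 29012042540587955997705808574162155756055616 + 27896194750565342305486354398232842073130400 + 26863002352396255553431304235335329403755200 + 25903609411239246426523043369787639067906800 + 25010381500506858618711903943243237720737600 + 24176702117156629998088173811801796463379680 + 23396808500474158062665974656582383674238400 + 22665658234834340623207662948564184184418450 + 21978820106506027270989248919819814966708800 + 21332384221020555880666035716295702761805600 + 20722887528991397141218434695830111254325440 + 20147251764297191665073478176501497052816400 + 19602731446343213511963384171731186321659200 + 19086870092492076314280137219843523523720800 + 18597463167043561536990902932155228048753600 + 18132526587867472498566130358851347347534760 + 17690269841821924388845005228147655948814400 + 17269072940826164284348695579858426045271200 + 16867466593365090696340586380326834741892800 + 16484115079879520453241936689864861225031600 + 16117801411437753332058782541201197642253120 + 15767414424232584781361852485957693345682400 + 15431937521589338296652025837320295614923200 + 15110438823222893748805108632376122789612300 + 14802062520708140815156024782735793753089600 + 14506021270293977998852904287081077878027808 + 14221589480680370587110690477530468507870400 + 13948097375282671152743177199116421036565200 + 13684925726692432074389532346302903658516800 + 13431501176198127776715652117667664701877600 + 13187292063903616362593549351891888980025280 + 12951804705619623213261521684893819533953400 + 12724580061661384209520091479895682349147200 + 12505190750253429309355951971621618860368800 + 12293238364655913558349918887356845659345600 + 12088351058578314999044086905900898231689840 + 11890181369093424589223692038591047441006400 + 11698404250237079031332987328291191837119200 + 11512715293884109522899130386572284030180800 + 11332829117417170311603831474282092092209225 + 11158477900226136922194541759293136829252160 + 10989410053253013635494624459909907483354400 + 10825389007682073133472316632150058117931200 + 10666192110510277940333017858147851380902800 + 10511609616155056520907901657305128897121600 + 10361443764495698570609217347915055627162720 + 10215507936826745069614721328930336533822400 + 10073625882148595832536739088250748526408200 + 9935631007050669862228016634987039642484800 + 9801365723171606755981692085865593160829600 + 9670680846862651999235269524720718585351872 + 9543435046246038157140068609921761761860400 + 9419494331359725973281106679922777842875200 + 9298731583521780768495451466077614024376800 + 9181026120439226581552471067772834100017600 + 9066263293933736249283065179425673673767380 + 8954334117465418517810434745111776467918400 + 8845134920910962194422502614073827974407200 + 8738567030297577107742713425952456553028800 + 8634536470413082142174347789929213022635600 + 8532953688408222352266414286518281104722240 + 8433733296682545348170293190163417370946400 + 8336793833502286206237301314414412573579200 + 8242057539939760226620968344932430612515800 + 8149450151850549437557811397236560605633600 + 8058900705718876666029391270600598821126560 + 7970341357304383515853244113780812020894400 + 7883707212116292390680926242978846672841200 + 7798936166824719354221991552194127891412800 + 7715968760794669148326012918660147807461600 + 7634748036996830525712054887937409409488320 + 7555219411611446874402554316188061394806150 + 7477330551697926803532424890247978287643200 + 7401031260354070407578012391367896876544800 + 7326273368835342423663082973273271655569600 + 7253010635146988999426452143540538939013904 + 7181198648660385147946982320337167266350400 + 7110794740340185293555345238765234253935200 + 7041757898200960193617914702466542659236800 + 6974048687641335576371588599558210518282600 = 3790718230371098194206103135921434140961243325, so H_104 = 3790718230371098194206103135921434140961243325/725301063514698899942645214354053893901390400; reducing by gcd(3790718230371098194206103135921434140961243325, 725301063514698899942645214354053893901390400) = 25 gives 151628729214843927768244125436857365638449733/29012042540587955997705808574162155756055616 ≈ 5.22641. (The PNT-adjacent estimate ln(104) + γ ≈ 5.22161 matches within O(1/n).)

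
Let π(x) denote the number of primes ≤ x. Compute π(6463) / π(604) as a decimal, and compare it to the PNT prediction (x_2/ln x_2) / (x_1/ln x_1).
π(6463)/π(604) = 838/110 ≈ 7.6182;  PNT prediction ≈ 7.8096.

π(604) = 110 and π(6463) = 838, so π(6463)/π(604) ≈ 7.6182. The PNT-predicted ratio is (6463/ln(6463)) / (604/ln(604)) ≈ 7.8096. The two agree to within a few percent, as expected.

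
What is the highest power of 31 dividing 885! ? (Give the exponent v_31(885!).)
v_31(885!) = 28

Legendre's formula: v_p(n!) = Σ_{k ≥ 1} ⌊n / p^k⌋. For p = 31, n = 885, the terms are:
  ⌊885/31^1⌋ = ⌊885/31⌋ = 28
(the next term ⌊885/31^2⌋ = 0, terminating the sum). Summing: v_31(885!) = 28 = 28.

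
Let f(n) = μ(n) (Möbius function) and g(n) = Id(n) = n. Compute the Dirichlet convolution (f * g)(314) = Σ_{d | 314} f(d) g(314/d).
(μ * Id)(314) = 156

Divisors of 314: [1, 2, 157, 314]. For each d | 314:
  d = 1: μ(1) · Id(314/1) = 1 · 314 = 314
  d = 2: μ(2) · Id(314/2) = -1 · 157 = -157
  d = 157: μ(157) · Id(314/157) = -1 · 2 = -2
  d = 314: μ(314) · Id(314/314) = 1 · 1 = 1
Summing: (μ * Id)(314) = 314 + -157 + -2 + 1 = 156.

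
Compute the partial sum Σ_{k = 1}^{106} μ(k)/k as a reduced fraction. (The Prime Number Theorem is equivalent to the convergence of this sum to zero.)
Σ μ(k)/k = 929718425061198046823754323082025246/571067226879172099350155277111720438005

Values of μ(k) for 1 ≤ k ≤ 106: μ(1) = 1, μ(2) = -1, μ(3) = -1, μ(5) = -1, μ(6) = 1, μ(7) = -1, μ(10) = 1, μ(11) = -1, μ(13) = -1, μ(14) = 1, μ(15) = 1, μ(17) = -1, μ(19) = -1, μ(21) = 1, μ(22) = 1, μ(23) = -1, μ(26) = 1, μ(29) = -1, μ(30) = -1, μ(31) = -1, μ(33) = 1, μ(34) = 1, μ(35) = 1, μ(37) = -1, μ(38) = 1, μ(39) = 1, μ(41) = -1, μ(42) = -1, μ(43) = -1, μ(46) = 1, μ(47) = -1, μ(51) = 1, μ(53) = -1, μ(55) = 1, μ(57) = 1, μ(58) = 1, μ(59) = -1, μ(61) = -1, μ(62) = 1, μ(65) = 1, μ(66) = -1, μ(67) = -1, μ(69) = 1, μ(70) = -1, μ(71) = -1, μ(73) = -1, μ(74) = 1, μ(77) = 1, μ(78) = -1, μ(79) = -1, μ(82) = 1, μ(83) = -1, μ(85) = 1, μ(86) = 1, μ(87) = 1, μ(89) = -1, μ(91) = 1, μ(93) = 1, μ(94) = 1, μ(95) = 1, μ(97) = -1, μ(101) = -1, μ(102) = -1, μ(103) = -1, μ(105) = -1, μ(106) = 1, with μ = 0 on non-squarefree integers. Summing μ(k)/k for k where μ(k) ≠ 0 gives 929718425061198046823754323082025246/571067226879172099350155277111720438005 ≈ 0.0016. (PNT ⟺ this sum → 0 as n → ∞.)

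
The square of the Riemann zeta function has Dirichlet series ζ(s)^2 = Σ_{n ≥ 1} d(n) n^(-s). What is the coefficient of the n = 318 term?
d(318) = 8

ζ(s)^2 = (Σ 1/m^s)(Σ 1/k^s). The coefficient of 1/n^s in the product is the number of ordered pairs (m, k) with mk = n, which equals d(n). For n = 318, divisors are [1, 2, 3, 6, 53, 106, 159, 318], so d(318) = 8.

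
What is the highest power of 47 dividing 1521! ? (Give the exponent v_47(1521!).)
v_47(1521!) = 32

Legendre's formula: v_p(n!) = Σ_{k ≥ 1} ⌊n / p^k⌋. For p = 47, n = 1521, the terms are:
  ⌊1521/47^1⌋ = ⌊1521/47⌋ = 32
(the next term ⌊1521/47^2⌋ = 0, terminating the sum). Summing: v_47(1521!) = 32 = 32.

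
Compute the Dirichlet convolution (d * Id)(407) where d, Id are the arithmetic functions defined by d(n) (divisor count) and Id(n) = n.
(d * Id)(407) = 507

Divisors of 407: [1, 11, 37, 407]. For each d | 407:
  d = 1: d(1) · Id(407/1) = 1 · 407 = 407
  d = 11: d(11) · Id(407/11) = 2 · 37 = 74
  d = 37: d(37) · Id(407/37) = 2 · 11 = 22
  d = 407: d(407) · Id(407/407) = 4 · 1 = 4
Summing: (d * Id)(407) = 407 + 74 + 22 + 4 = 507.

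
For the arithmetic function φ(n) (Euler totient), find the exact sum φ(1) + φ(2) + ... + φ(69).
Σ_{n ≤ 69} φ(n) = 1470

Compute φ(n) for each 1 ≤ n ≤ 69: φ(1) = 1, φ(2) = 1, φ(3) = 2, φ(4) = 2, φ(5) = 4, φ(6) = 2, φ(7) = 6, φ(8) = 4, φ(9) = 6, φ(10) = 4, φ(11) = 10, φ(12) = 4, φ(13) = 12, φ(14) = 6, φ(15) = 8, φ(16) = 8, φ(17) = 16, φ(18) = 6, φ(19) = 18, φ(20) = 8, φ(21) = 12, φ(22) = 10, φ(23) = 22, φ(24) = 8, φ(25) = 20, φ(26) = 12, φ(27) = 18, φ(28) = 12, φ(29) = 28, φ(30) = 8, φ(31) = 30, φ(32) = 16, φ(33) = 20, φ(34) = 16, φ(35) = 24, φ(36) = 12, φ(37) = 36, φ(38) = 18, φ(39) = 24, φ(40) = 16, φ(41) = 40, φ(42) = 12, φ(43) = 42, φ(44) = 20, φ(45) = 24, φ(46) = 22, φ(47) = 46, φ(48) = 16, φ(49) = 42, φ(50) = 20, φ(51) = 32, φ(52) = 24, φ(53) = 52, φ(54) = 18, φ(55) = 40, φ(56) = 24, φ(57) = 36, φ(58) = 28, φ(59) = 58, φ(60) = 16, φ(61) = 60, φ(62) = 30, φ(63) = 36, φ(64) = 32, φ(65) = 48, φ(66) = 20, φ(67) = 66, φ(68) = 32, φ(69) = 44. Summing all 69 values: 1470. (Average order: Σ_{n ≤ x} φ(n) ~ (3/π²) x². For x = 69, (3/π²)·69² ≈ 1447.17.)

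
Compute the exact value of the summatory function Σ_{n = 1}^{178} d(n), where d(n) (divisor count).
Σ_{n ≤ 178} d(n) = 951

Compute d(n) for each 1 ≤ n ≤ 178: d(1) = 1, d(2) = 2, d(3) = 2, d(4) = 3, d(5) = 2, d(6) = 4, d(7) = 2, d(8) = 4, d(9) = 3, d(10) = 4, d(11) = 2, d(12) = 6, d(13) = 2, d(14) = 4, d(15) = 4, d(16) = 5, d(17) = 2, d(18) = 6, d(19) = 2, d(20) = 6, d(21) = 4, d(22) = 4, d(23) = 2, d(24) = 8, d(25) = 3, d(26) = 4, d(27) = 4, d(28) = 6, d(29) = 2, d(30) = 8, d(31) = 2, d(32) = 6, d(33) = 4, d(34) = 4, d(35) = 4, d(36) = 9, d(37) = 2, d(38) = 4, d(39) = 4, d(40) = 8, d(41) = 2, d(42) = 8, d(43) = 2, d(44) = 6, d(45) = 6, d(46) = 4, d(47) = 2, d(48) = 10, d(49) = 3, d(50) = 6, d(51) = 4, d(52) = 6, d(53) = 2, d(54) = 8, d(55) = 4, d(56) = 8, d(57) = 4, d(58) = 4, d(59) = 2, d(60) = 12, d(61) = 2, d(62) = 4, d(63) = 6, d(64) = 7, d(65) = 4, d(66) = 8, d(67) = 2, d(68) = 6, d(69) = 4, d(70) = 8, d(71) = 2, d(72) = 12, d(73) = 2, d(74) = 4, d(75) = 6, d(76) = 6, d(77) = 4, d(78) = 8, d(79) = 2, d(80) = 10, d(81) = 5, d(82) = 4, d(83) = 2, d(84) = 12, d(85) = 4, d(86) = 4, d(87) = 4, d(88) = 8, d(89) = 2, d(90) = 12, d(91) = 4, d(92) = 6, d(93) = 4, d(94) = 4, d(95) = 4, d(96) = 12, d(97) = 2, d(98) = 6, d(99) = 6, d(100) = 9, d(101) = 2, d(102) = 8, d(103) = 2, d(104) = 8, d(105) = 8, d(106) = 4, d(107) = 2, d(108) = 12, d(109) = 2, d(110) = 8, d(111) = 4, d(112) = 10, d(113) = 2, d(114) = 8, d(115) = 4, d(116) = 6, d(117) = 6, d(118) = 4, d(119) = 4, d(120) = 16, d(121) = 3, d(122) = 4, d(123) = 4, d(124) = 6, d(125) = 4, d(126) = 12, d(127) = 2, d(128) = 8, d(129) = 4, d(130) = 8, d(131) = 2, d(132) = 12, d(133) = 4, d(134) = 4, d(135) = 8, d(136) = 8, d(137) = 2, d(138) = 8, d(139) = 2, d(140) = 12, d(141) = 4, d(142) = 4, d(143) = 4, d(144) = 15, d(145) = 4, d(146) = 4, d(147) = 6, d(148) = 6, d(149) = 2, d(150) = 12, d(151) = 2, d(152) = 8, d(153) = 6, d(154) = 8, d(155) = 4, d(156) = 12, d(157) = 2, d(158) = 4, d(159) = 4, d(160) = 12, d(161) = 4, d(162) = 10, d(163) = 2, d(164) = 6, d(165) = 8, d(166) = 4, d(167) = 2, d(168) = 16, d(169) = 3, d(170) = 8, d(171) = 6, d(172) = 6, d(173) = 2, d(174) = 8, d(175) = 6, d(176) = 10, d(177) = 4, d(178) = 4. Summing all 178 values: 951. (Dirichlet's divisor formula: Σ_{n ≤ x} d(n) = x ln(x) + (2γ − 1) x + O(√x). For x = 178, the asymptotic estimate is ≈ 949.85.)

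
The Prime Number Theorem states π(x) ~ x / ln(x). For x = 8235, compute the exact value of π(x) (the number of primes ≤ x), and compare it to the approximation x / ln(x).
π(8235) = 1033;  x/ln(x) ≈ 913.36;  relative error ≈ 11.58%.

Directly count primes up to 8235: π(8235) = 1033. The PNT approximation gives 8235/ln(8235) ≈ 8235/9.01615 ≈ 913.36. Relative error (π(x) − x/ln(x)) / π(x) ≈ 11.58%; the approximation is known to undercount slightly (Li(x) is a better estimate).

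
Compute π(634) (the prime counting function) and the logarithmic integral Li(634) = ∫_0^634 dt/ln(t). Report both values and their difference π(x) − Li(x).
π(634) = 115;  Li(634) ≈ 122.94;  π(x) − Li(x) ≈ -7.94.

Direct count of primes ≤ 634 gives π(634) = 115. Numerical evaluation of the logarithmic integral gives Li(634) ≈ 122.94. The difference π(x) − Li(x) ≈ -7.94 is typically negative for small/moderate x (Li(x) overestimates), though Littlewood's theorem shows this sign changes infinitely often.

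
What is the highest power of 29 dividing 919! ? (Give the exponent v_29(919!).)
v_29(919!) = 32

Legendre's formula: v_p(n!) = Σ_{k ≥ 1} ⌊n / p^k⌋. For p = 29, n = 919, the terms are:
  ⌊919/29^1⌋ = ⌊919/29⌋ = 31
  ⌊919/29^2⌋ = ⌊919/841⌋ = 1
(the next term ⌊919/29^3⌋ = 0, terminating the sum). Summing: v_29(919!) = 31 + 1 = 32.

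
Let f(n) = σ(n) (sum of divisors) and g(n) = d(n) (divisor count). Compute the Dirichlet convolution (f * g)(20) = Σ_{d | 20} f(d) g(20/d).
(σ * d)(20) = 128

Divisors of 20: [1, 2, 4, 5, 10, 20]. For each d | 20:
  d = 1: σ(1) · d(20/1) = 1 · 6 = 6
  d = 2: σ(2) · d(20/2) = 3 · 4 = 12
  d = 4: σ(4) · d(20/4) = 7 · 2 = 14
  d = 5: σ(5) · d(20/5) = 6 · 3 = 18
  d = 10: σ(10) · d(20/10) = 18 · 2 = 36
  d = 20: σ(20) · d(20/20) = 42 · 1 = 42
Summing: (σ * d)(20) = 6 + 12 + 14 + 18 + 36 + 42 = 128.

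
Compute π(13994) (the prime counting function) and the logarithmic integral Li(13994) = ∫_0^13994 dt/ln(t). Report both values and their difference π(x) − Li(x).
π(13994) = 1650;  Li(13994) ≈ 1671.63;  π(x) − Li(x) ≈ -21.63.

Direct count of primes ≤ 13994 gives π(13994) = 1650. Numerical evaluation of the logarithmic integral gives Li(13994) ≈ 1671.63. The difference π(x) − Li(x) ≈ -21.63 is typically negative for small/moderate x (Li(x) overestimates), though Littlewood's theorem shows this sign changes infinitely often.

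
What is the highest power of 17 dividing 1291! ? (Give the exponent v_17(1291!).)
v_17(1291!) = 79

Legendre's formula: v_p(n!) = Σ_{k ≥ 1} ⌊n / p^k⌋. For p = 17, n = 1291, the terms are:
  ⌊1291/17^1⌋ = ⌊1291/17⌋ = 75
  ⌊1291/17^2⌋ = ⌊1291/289⌋ = 4
(the next term ⌊1291/17^3⌋ = 0, terminating the sum). Summing: v_17(1291!) = 75 + 4 = 79.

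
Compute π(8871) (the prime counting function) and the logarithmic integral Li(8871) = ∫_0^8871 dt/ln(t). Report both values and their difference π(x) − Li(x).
π(8871) = 1106;  Li(8871) ≈ 1122.77;  π(x) − Li(x) ≈ -16.77.

Direct count of primes ≤ 8871 gives π(8871) = 1106. Numerical evaluation of the logarithmic integral gives Li(8871) ≈ 1122.77. The difference π(x) − Li(x) ≈ -16.77 is typically negative for small/moderate x (Li(x) overestimates), though Littlewood's theorem shows this sign changes infinitely often.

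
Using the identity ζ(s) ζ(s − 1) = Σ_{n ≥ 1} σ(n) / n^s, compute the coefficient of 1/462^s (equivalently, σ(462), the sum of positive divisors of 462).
σ(462) = 1152

In the product (Σ m^0/m^s)(Σ k / k^s) = Σ (Σ_{d | n} d) / n^s, the coefficient of 1/n^s is σ(n) = Σ_{d | n} d. For n = 462, divisors are [1, 2, 3, 6, 7, 11, 14, 21, 22, 33, 42, 66, 77, 154, 231, 462]; summing: σ(462) = 1152.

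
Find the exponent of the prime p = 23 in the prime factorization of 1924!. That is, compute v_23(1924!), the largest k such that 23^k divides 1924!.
v_23(1924!) = 86

Legendre's formula: v_p(n!) = Σ_{k ≥ 1} ⌊n / p^k⌋. For p = 23, n = 1924, the terms are:
  ⌊1924/23^1⌋ = ⌊1924/23⌋ = 83
  ⌊1924/23^2⌋ = ⌊1924/529⌋ = 3
(the next term ⌊1924/23^3⌋ = 0, terminating the sum). Summing: v_23(1924!) = 83 + 3 = 86.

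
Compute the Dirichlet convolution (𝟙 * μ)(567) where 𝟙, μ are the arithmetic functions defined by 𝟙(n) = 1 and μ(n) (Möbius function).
(𝟙 * μ)(567) = 0

Divisors of 567: [1, 3, 7, 9, 21, 27, 63, 81, 189, 567]. For each d | 567:
  d = 1: 𝟙(1) · μ(567/1) = 1 · 0 = 0
  d = 3: 𝟙(3) · μ(567/3) = 1 · 0 = 0
  d = 7: 𝟙(7) · μ(567/7) = 1 · 0 = 0
  d = 9: 𝟙(9) · μ(567/9) = 1 · 0 = 0
  d = 21: 𝟙(21) · μ(567/21) = 1 · 0 = 0
  d = 27: 𝟙(27) · μ(567/27) = 1 · 1 = 1
  d = 63: 𝟙(63) · μ(567/63) = 1 · 0 = 0
  d = 81: 𝟙(81) · μ(567/81) = 1 · -1 = -1
  d = 189: 𝟙(189) · μ(567/189) = 1 · -1 = -1
  d = 567: 𝟙(567) · μ(567/567) = 1 · 1 = 1
Summing: (𝟙 * μ)(567) = 0 + 0 + 0 + 0 + 0 + 1 + 0 + -1 + -1 + 1 = 0.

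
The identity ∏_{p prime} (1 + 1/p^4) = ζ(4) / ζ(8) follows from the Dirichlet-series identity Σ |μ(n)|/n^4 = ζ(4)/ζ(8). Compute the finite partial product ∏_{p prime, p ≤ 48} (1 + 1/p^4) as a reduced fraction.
∏ = 47811026860845170938198805915402199301066734558460286583378224128/44354583229145063659978971326989541656878007876738536067589135625

The primes p ≤ 48 are [2, 3, 5, 7, 11, 13, 17, 19, 23, 29, 31, 37, 41, 43, 47]. For each, (1 + 1/p^4) = (p^4 + 1)/p^4. Multiplying these fractions over p ∈ [2, 3, 5, 7, 11, 13, 17, 19, 23, 29, 31, 37, 41, 43, 47] gives 47811026860845170938198805915402199301066734558460286583378224128/44354583229145063659978971326989541656878007876738536067589135625. (In the limit P → ∞ this tends to ζ(4)/ζ(8).)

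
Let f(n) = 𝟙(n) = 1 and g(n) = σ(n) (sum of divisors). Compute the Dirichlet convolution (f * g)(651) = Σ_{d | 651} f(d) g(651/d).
(𝟙 * σ)(651) = 1485

Divisors of 651: [1, 3, 7, 21, 31, 93, 217, 651]. For each d | 651:
  d = 1: 𝟙(1) · σ(651/1) = 1 · 1024 = 1024
  d = 3: 𝟙(3) · σ(651/3) = 1 · 256 = 256
  d = 7: 𝟙(7) · σ(651/7) = 1 · 128 = 128
  d = 21: 𝟙(21) · σ(651/21) = 1 · 32 = 32
  d = 31: 𝟙(31) · σ(651/31) = 1 · 32 = 32
  d = 93: 𝟙(93) · σ(651/93) = 1 · 8 = 8
  d = 217: 𝟙(217) · σ(651/217) = 1 · 4 = 4
  d = 651: 𝟙(651) · σ(651/651) = 1 · 1 = 1
Summing: (𝟙 * σ)(651) = 1024 + 256 + 128 + 32 + 32 + 8 + 4 + 1 = 1485.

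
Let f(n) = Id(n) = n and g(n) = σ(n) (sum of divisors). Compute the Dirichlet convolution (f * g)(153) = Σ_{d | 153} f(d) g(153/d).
(Id * σ)(153) = 1190

Divisors of 153: [1, 3, 9, 17, 51, 153]. For each d | 153:
  d = 1: Id(1) · σ(153/1) = 1 · 234 = 234
  d = 3: Id(3) · σ(153/3) = 3 · 72 = 216
  d = 9: Id(9) · σ(153/9) = 9 · 18 = 162
  d = 17: Id(17) · σ(153/17) = 17 · 13 = 221
  d = 51: Id(51) · σ(153/51) = 51 · 4 = 204
  d = 153: Id(153) · σ(153/153) = 153 · 1 = 153
Summing: (Id * σ)(153) = 234 + 216 + 162 + 221 + 204 + 153 = 1190.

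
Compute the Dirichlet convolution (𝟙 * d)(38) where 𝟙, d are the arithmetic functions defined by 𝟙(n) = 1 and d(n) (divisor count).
(𝟙 * d)(38) = 9

Divisors of 38: [1, 2, 19, 38]. For each d | 38:
  d = 1: 𝟙(1) · d(38/1) = 1 · 4 = 4
  d = 2: 𝟙(2) · d(38/2) = 1 · 2 = 2
  d = 19: 𝟙(19) · d(38/19) = 1 · 2 = 2
  d = 38: 𝟙(38) · d(38/38) = 1 · 1 = 1
Summing: (𝟙 * d)(38) = 4 + 2 + 2 + 1 = 9.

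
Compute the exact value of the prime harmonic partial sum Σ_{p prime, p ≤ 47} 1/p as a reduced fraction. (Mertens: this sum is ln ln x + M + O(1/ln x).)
Σ 1/p = 1021729465586766997/614889782588491410

π(47) = 15, so the primes ≤ 47 are [2, 3, 5, 7, 11, 13, 17, 19, 23, 29, 31, 37, 41, 43, 47]. Summing 1/p over these primes: 1021729465586766997/614889782588491410 ≈ 1.6616. Mertens estimate ln ln(47) + 0.2615 ≈ 1.6096.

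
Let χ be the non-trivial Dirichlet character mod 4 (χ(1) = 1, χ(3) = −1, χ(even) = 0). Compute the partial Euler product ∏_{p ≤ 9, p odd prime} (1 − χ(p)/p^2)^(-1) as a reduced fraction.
∏ = 147/160

The odd primes p ≤ 9 are [3, 5, 7]. For each, χ(p) = 1 if p ≡ 1 mod 4, χ(p) = −1 if p ≡ 3 mod 4. Taking (1 − χ(p)/p^2)^(-1) = p^2/(p^2 − χ(p)): (1 − (-1)/3^2)^(-1) · (1 − (1)/5^2)^(-1) · (1 − (-1)/7^2)^(-1) = 147/160.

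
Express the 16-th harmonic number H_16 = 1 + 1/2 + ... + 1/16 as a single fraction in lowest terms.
H_16 = 2436559/720720

Direct summation: H_16 = 1 + 1/2 + ... + 1/16. The least common denominator is lcm(1, ..., 16) = 720720; over this denominator the numerator is 720720 + 360360 + 240240 + 180180 + 144144 + 120120 + 102960 + 90090 + 80080 + 72072 + 65520 + 60060 + 55440 + 51480 + 48048 + 45045 = 2436559, so H_16 = 2436559/720720 (already in lowest terms) ≈ 3.38073. (The PNT-adjacent estimate ln(16) + γ ≈ 3.34980 matches within O(1/n).)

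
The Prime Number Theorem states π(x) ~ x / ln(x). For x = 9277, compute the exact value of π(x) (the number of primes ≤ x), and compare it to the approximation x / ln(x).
π(9277) = 1148;  x/ln(x) ≈ 1015.51;  relative error ≈ 11.54%.

Directly count primes up to 9277: π(9277) = 1148. The PNT approximation gives 9277/ln(9277) ≈ 9277/9.13529 ≈ 1015.51. Relative error (π(x) − x/ln(x)) / π(x) ≈ 11.54%; the approximation is known to undercount slightly (Li(x) is a better estimate).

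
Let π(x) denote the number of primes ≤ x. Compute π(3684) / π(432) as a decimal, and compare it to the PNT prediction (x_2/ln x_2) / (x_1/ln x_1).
π(3684)/π(432) = 514/83 ≈ 6.1928;  PNT prediction ≈ 6.3020.

π(432) = 83 and π(3684) = 514, so π(3684)/π(432) ≈ 6.1928. The PNT-predicted ratio is (3684/ln(3684)) / (432/ln(432)) ≈ 6.3020. The two agree to within a few percent, as expected.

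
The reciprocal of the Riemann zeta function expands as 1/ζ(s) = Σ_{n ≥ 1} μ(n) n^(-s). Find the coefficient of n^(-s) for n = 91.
μ(91) = 1

Factor n = 91 = 7 · 13. μ(n) = 0 if any exponent ≥ 2 (not squarefree); otherwise μ(n) = (−1)^{ω(n)} where ω(n) is the number of distinct prime factors. Applying: μ(91) = 1.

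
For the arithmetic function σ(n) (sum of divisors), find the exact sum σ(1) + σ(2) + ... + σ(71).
Σ_{n ≤ 71} σ(n) = 4137

Compute σ(n) for each 1 ≤ n ≤ 71: σ(1) = 1, σ(2) = 3, σ(3) = 4, σ(4) = 7, σ(5) = 6, σ(6) = 12, σ(7) = 8, σ(8) = 15, σ(9) = 13, σ(10) = 18, σ(11) = 12, σ(12) = 28, σ(13) = 14, σ(14) = 24, σ(15) = 24, σ(16) = 31, σ(17) = 18, σ(18) = 39, σ(19) = 20, σ(20) = 42, σ(21) = 32, σ(22) = 36, σ(23) = 24, σ(24) = 60, σ(25) = 31, σ(26) = 42, σ(27) = 40, σ(28) = 56, σ(29) = 30, σ(30) = 72, σ(31) = 32, σ(32) = 63, σ(33) = 48, σ(34) = 54, σ(35) = 48, σ(36) = 91, σ(37) = 38, σ(38) = 60, σ(39) = 56, σ(40) = 90, σ(41) = 42, σ(42) = 96, σ(43) = 44, σ(44) = 84, σ(45) = 78, σ(46) = 72, σ(47) = 48, σ(48) = 124, σ(49) = 57, σ(50) = 93, σ(51) = 72, σ(52) = 98, σ(53) = 54, σ(54) = 120, σ(55) = 72, σ(56) = 120, σ(57) = 80, σ(58) = 90, σ(59) = 60, σ(60) = 168, σ(61) = 62, σ(62) = 96, σ(63) = 104, σ(64) = 127, σ(65) = 84, σ(66) = 144, σ(67) = 68, σ(68) = 126, σ(69) = 96, σ(70) = 144, σ(71) = 72. Summing all 71 values: 4137. (Average order: Σ_{n ≤ x} σ(n) ~ (π²/12) x². For x = 71, (π²/12)·71² ≈ 4146.06.)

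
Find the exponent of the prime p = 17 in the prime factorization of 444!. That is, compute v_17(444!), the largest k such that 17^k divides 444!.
v_17(444!) = 27

Legendre's formula: v_p(n!) = Σ_{k ≥ 1} ⌊n / p^k⌋. For p = 17, n = 444, the terms are:
  ⌊444/17^1⌋ = ⌊444/17⌋ = 26
  ⌊444/17^2⌋ = ⌊444/289⌋ = 1
(the next term ⌊444/17^3⌋ = 0, terminating the sum). Summing: v_17(444!) = 26 + 1 = 27.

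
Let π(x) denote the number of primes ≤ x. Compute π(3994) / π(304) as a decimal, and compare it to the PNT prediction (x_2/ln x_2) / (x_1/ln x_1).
π(3994)/π(304) = 550/62 ≈ 8.8710;  PNT prediction ≈ 9.0577.

π(304) = 62 and π(3994) = 550, so π(3994)/π(304) ≈ 8.8710. The PNT-predicted ratio is (3994/ln(3994)) / (304/ln(304)) ≈ 9.0577. The two agree to within a few percent, as expected.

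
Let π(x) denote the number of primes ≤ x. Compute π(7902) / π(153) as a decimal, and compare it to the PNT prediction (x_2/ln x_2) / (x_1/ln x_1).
π(7902)/π(153) = 998/36 ≈ 27.7222;  PNT prediction ≈ 28.9483.

π(153) = 36 and π(7902) = 998, so π(7902)/π(153) ≈ 27.7222. The PNT-predicted ratio is (7902/ln(7902)) / (153/ln(153)) ≈ 28.9483. The two agree to within a few percent, as expected.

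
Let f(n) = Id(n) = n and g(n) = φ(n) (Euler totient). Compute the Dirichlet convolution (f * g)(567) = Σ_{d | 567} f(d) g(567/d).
(Id * φ)(567) = 3861

Divisors of 567: [1, 3, 7, 9, 21, 27, 63, 81, 189, 567]. For each d | 567:
  d = 1: Id(1) · φ(567/1) = 1 · 324 = 324
  d = 3: Id(3) · φ(567/3) = 3 · 108 = 324
  d = 7: Id(7) · φ(567/7) = 7 · 54 = 378
  d = 9: Id(9) · φ(567/9) = 9 · 36 = 324
  d = 21: Id(21) · φ(567/21) = 21 · 18 = 378
  d = 27: Id(27) · φ(567/27) = 27 · 12 = 324
  d = 63: Id(63) · φ(567/63) = 63 · 6 = 378
  d = 81: Id(81) · φ(567/81) = 81 · 6 = 486
  d = 189: Id(189) · φ(567/189) = 189 · 2 = 378
  d = 567: Id(567) · φ(567/567) = 567 · 1 = 567
Summing: (Id * φ)(567) = 324 + 324 + 378 + 324 + 378 + 324 + 378 + 486 + 378 + 567 = 3861.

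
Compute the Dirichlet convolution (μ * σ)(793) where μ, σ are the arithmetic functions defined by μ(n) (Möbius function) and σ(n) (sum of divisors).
(μ * σ)(793) = 793

Divisors of 793: [1, 13, 61, 793]. For each d | 793:
  d = 1: μ(1) · σ(793/1) = 1 · 868 = 868
  d = 13: μ(13) · σ(793/13) = -1 · 62 = -62
  d = 61: μ(61) · σ(793/61) = -1 · 14 = -14
  d = 793: μ(793) · σ(793/793) = 1 · 1 = 1
Summing: (μ * σ)(793) = 868 + -62 + -14 + 1 = 793.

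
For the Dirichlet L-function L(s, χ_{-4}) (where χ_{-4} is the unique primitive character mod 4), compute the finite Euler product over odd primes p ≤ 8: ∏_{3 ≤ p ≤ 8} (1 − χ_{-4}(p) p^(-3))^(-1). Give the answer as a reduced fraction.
∏ = 165375/170624

The odd primes p ≤ 8 are [3, 5, 7]. For each, χ(p) = 1 if p ≡ 1 mod 4, χ(p) = −1 if p ≡ 3 mod 4. Taking (1 − χ(p)/p^3)^(-1) = p^3/(p^3 − χ(p)): (1 − (-1)/3^3)^(-1) · (1 − (1)/5^3)^(-1) · (1 − (-1)/7^3)^(-1) = 165375/170624.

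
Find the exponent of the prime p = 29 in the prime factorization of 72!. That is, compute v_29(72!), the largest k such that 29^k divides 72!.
v_29(72!) = 2

Legendre's formula: v_p(n!) = Σ_{k ≥ 1} ⌊n / p^k⌋. For p = 29, n = 72, the terms are:
  ⌊72/29^1⌋ = ⌊72/29⌋ = 2
(the next term ⌊72/29^2⌋ = 0, terminating the sum). Summing: v_29(72!) = 2 = 2.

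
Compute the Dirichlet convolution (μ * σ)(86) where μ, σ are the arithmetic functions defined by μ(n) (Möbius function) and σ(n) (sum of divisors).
(μ * σ)(86) = 86

Divisors of 86: [1, 2, 43, 86]. For each d | 86:
  d = 1: μ(1) · σ(86/1) = 1 · 132 = 132
  d = 2: μ(2) · σ(86/2) = -1 · 44 = -44
  d = 43: μ(43) · σ(86/43) = -1 · 3 = -3
  d = 86: μ(86) · σ(86/86) = 1 · 1 = 1
Summing: (μ * σ)(86) = 132 + -44 + -3 + 1 = 86.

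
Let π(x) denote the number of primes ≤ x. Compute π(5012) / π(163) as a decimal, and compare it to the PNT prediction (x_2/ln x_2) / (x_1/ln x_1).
π(5012)/π(163) = 672/38 ≈ 17.6842;  PNT prediction ≈ 18.3841.

π(163) = 38 and π(5012) = 672, so π(5012)/π(163) ≈ 17.6842. The PNT-predicted ratio is (5012/ln(5012)) / (163/ln(163)) ≈ 18.3841. The two agree to within a few percent, as expected.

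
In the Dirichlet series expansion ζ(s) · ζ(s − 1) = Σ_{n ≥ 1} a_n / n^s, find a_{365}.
σ(365) = 444

In the product (Σ m^0/m^s)(Σ k / k^s) = Σ (Σ_{d | n} d) / n^s, the coefficient of 1/n^s is σ(n) = Σ_{d | n} d. For n = 365, divisors are [1, 5, 73, 365]; summing: σ(365) = 444.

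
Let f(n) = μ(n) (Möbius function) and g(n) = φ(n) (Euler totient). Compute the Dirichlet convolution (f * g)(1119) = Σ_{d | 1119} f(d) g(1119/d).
(μ * φ)(1119) = 371

Divisors of 1119: [1, 3, 373, 1119]. For each d | 1119:
  d = 1: μ(1) · φ(1119/1) = 1 · 744 = 744
  d = 3: μ(3) · φ(1119/3) = -1 · 372 = -372
  d = 373: μ(373) · φ(1119/373) = -1 · 2 = -2
  d = 1119: μ(1119) · φ(1119/1119) = 1 · 1 = 1
Summing: (μ * φ)(1119) = 744 + -372 + -2 + 1 = 371.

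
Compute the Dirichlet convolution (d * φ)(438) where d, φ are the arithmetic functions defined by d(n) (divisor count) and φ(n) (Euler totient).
(d * φ)(438) = 888

Divisors of 438: [1, 2, 3, 6, 73, 146, 219, 438]. For each d | 438:
  d = 1: d(1) · φ(438/1) = 1 · 144 = 144
  d = 2: d(2) · φ(438/2) = 2 · 144 = 288
  d = 3: d(3) · φ(438/3) = 2 · 72 = 144
  d = 6: d(6) · φ(438/6) = 4 · 72 = 288
  d = 73: d(73) · φ(438/73) = 2 · 2 = 4
  d = 146: d(146) · φ(438/146) = 4 · 2 = 8
  d = 219: d(219) · φ(438/219) = 4 · 1 = 4
  d = 438: d(438) · φ(438/438) = 8 · 1 = 8
Summing: (d * φ)(438) = 144 + 288 + 144 + 288 + 4 + 8 + 4 + 8 = 888.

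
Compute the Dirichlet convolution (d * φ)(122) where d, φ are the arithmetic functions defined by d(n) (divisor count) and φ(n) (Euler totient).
(d * φ)(122) = 186

Divisors of 122: [1, 2, 61, 122]. For each d | 122:
  d = 1: d(1) · φ(122/1) = 1 · 60 = 60
  d = 2: d(2) · φ(122/2) = 2 · 60 = 120
  d = 61: d(61) · φ(122/61) = 2 · 1 = 2
  d = 122: d(122) · φ(122/122) = 4 · 1 = 4
Summing: (d * φ)(122) = 60 + 120 + 2 + 4 = 186.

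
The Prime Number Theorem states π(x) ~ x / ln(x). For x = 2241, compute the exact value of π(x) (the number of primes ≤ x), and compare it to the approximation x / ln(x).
π(2241) = 333;  x/ln(x) ≈ 290.49;  relative error ≈ 12.77%.

Directly count primes up to 2241: π(2241) = 333. The PNT approximation gives 2241/ln(2241) ≈ 2241/7.71468 ≈ 290.49. Relative error (π(x) − x/ln(x)) / π(x) ≈ 12.77%; the approximation is known to undercount slightly (Li(x) is a better estimate).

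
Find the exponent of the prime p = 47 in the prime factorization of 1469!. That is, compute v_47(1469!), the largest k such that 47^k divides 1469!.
v_47(1469!) = 31

Legendre's formula: v_p(n!) = Σ_{k ≥ 1} ⌊n / p^k⌋. For p = 47, n = 1469, the terms are:
  ⌊1469/47^1⌋ = ⌊1469/47⌋ = 31
(the next term ⌊1469/47^2⌋ = 0, terminating the sum). Summing: v_47(1469!) = 31 = 31.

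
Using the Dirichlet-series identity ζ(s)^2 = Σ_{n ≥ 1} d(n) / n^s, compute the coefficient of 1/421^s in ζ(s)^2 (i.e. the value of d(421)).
d(421) = 2

ζ(s)^2 = (Σ 1/m^s)(Σ 1/k^s). The coefficient of 1/n^s in the product is the number of ordered pairs (m, k) with mk = n, which equals d(n). For n = 421, divisors are [1, 421], so d(421) = 2.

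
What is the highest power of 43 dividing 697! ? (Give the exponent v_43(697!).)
v_43(697!) = 16

Legendre's formula: v_p(n!) = Σ_{k ≥ 1} ⌊n / p^k⌋. For p = 43, n = 697, the terms are:
  ⌊697/43^1⌋ = ⌊697/43⌋ = 16
(the next term ⌊697/43^2⌋ = 0, terminating the sum). Summing: v_43(697!) = 16 = 16.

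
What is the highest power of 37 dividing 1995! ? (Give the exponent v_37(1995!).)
v_37(1995!) = 54

Legendre's formula: v_p(n!) = Σ_{k ≥ 1} ⌊n / p^k⌋. For p = 37, n = 1995, the terms are:
  ⌊1995/37^1⌋ = ⌊1995/37⌋ = 53
  ⌊1995/37^2⌋ = ⌊1995/1369⌋ = 1
(the next term ⌊1995/37^3⌋ = 0, terminating the sum). Summing: v_37(1995!) = 53 + 1 = 54.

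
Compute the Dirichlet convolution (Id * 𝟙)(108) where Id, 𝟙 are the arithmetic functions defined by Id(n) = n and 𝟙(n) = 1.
(Id * 𝟙)(108) = 280

Divisors of 108: [1, 2, 3, 4, 6, 9, 12, 18, 27, 36, 54, 108]. For each d | 108:
  d = 1: Id(1) · 𝟙(108/1) = 1 · 1 = 1
  d = 2: Id(2) · 𝟙(108/2) = 2 · 1 = 2
  d = 3: Id(3) · 𝟙(108/3) = 3 · 1 = 3
  d = 4: Id(4) · 𝟙(108/4) = 4 · 1 = 4
  d = 6: Id(6) · 𝟙(108/6) = 6 · 1 = 6
  d = 9: Id(9) · 𝟙(108/9) = 9 · 1 = 9
  d = 12: Id(12) · 𝟙(108/12) = 12 · 1 = 12
  d = 18: Id(18) · 𝟙(108/18) = 18 · 1 = 18
  d = 27: Id(27) · 𝟙(108/27) = 27 · 1 = 27
  d = 36: Id(36) · 𝟙(108/36) = 36 · 1 = 36
  d = 54: Id(54) · 𝟙(108/54) = 54 · 1 = 54
  d = 108: Id(108) · 𝟙(108/108) = 108 · 1 = 108
Summing: (Id * 𝟙)(108) = 1 + 2 + 3 + 4 + 6 + 9 + 12 + 18 + 27 + 36 + 54 + 108 = 280.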